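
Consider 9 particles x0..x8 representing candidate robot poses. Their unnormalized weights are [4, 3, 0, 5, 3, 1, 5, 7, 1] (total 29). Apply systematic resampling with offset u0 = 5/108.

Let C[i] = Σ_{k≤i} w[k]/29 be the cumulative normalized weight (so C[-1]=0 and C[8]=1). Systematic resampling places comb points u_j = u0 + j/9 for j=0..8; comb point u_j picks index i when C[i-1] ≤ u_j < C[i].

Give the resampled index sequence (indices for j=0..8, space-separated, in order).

0 1 3 3 4 6 6 7 7

C = [4/29, 7/29, 7/29, 12/29, 15/29, 16/29, 21/29, 28/29, 1]
j=0: u_0=5/108 ∈ [0, 4/29) → index 0
j=1: u_1=17/108 ∈ [4/29, 7/29) → index 1
j=2: u_2=29/108 ∈ [7/29, 12/29) → index 3
j=3: u_3=41/108 ∈ [7/29, 12/29) → index 3
j=4: u_4=53/108 ∈ [12/29, 15/29) → index 4
j=5: u_5=65/108 ∈ [16/29, 21/29) → index 6
j=6: u_6=77/108 ∈ [16/29, 21/29) → index 6
j=7: u_7=89/108 ∈ [21/29, 28/29) → index 7
j=8: u_8=101/108 ∈ [21/29, 28/29) → index 7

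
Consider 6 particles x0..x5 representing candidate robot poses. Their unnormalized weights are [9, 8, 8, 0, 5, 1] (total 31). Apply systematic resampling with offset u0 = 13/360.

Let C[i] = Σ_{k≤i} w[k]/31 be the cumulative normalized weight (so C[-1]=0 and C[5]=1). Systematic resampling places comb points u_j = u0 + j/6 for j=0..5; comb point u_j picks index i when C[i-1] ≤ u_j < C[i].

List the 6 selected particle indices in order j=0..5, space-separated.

C = [9/31, 17/31, 25/31, 25/31, 30/31, 1]
j=0: u_0=13/360 ∈ [0, 9/31) → index 0
j=1: u_1=73/360 ∈ [0, 9/31) → index 0
j=2: u_2=133/360 ∈ [9/31, 17/31) → index 1
j=3: u_3=193/360 ∈ [9/31, 17/31) → index 1
j=4: u_4=253/360 ∈ [17/31, 25/31) → index 2
j=5: u_5=313/360 ∈ [25/31, 30/31) → index 4

0 0 1 1 2 4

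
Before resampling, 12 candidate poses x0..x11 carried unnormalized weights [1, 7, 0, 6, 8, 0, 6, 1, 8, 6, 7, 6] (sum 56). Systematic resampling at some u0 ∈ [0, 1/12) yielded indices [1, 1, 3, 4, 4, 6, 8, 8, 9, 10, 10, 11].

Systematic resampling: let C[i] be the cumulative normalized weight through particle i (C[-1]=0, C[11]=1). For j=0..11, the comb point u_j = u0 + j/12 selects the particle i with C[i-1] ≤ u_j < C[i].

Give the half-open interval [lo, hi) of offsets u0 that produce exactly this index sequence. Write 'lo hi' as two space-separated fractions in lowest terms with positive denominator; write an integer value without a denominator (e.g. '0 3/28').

1/56 5/84

C = [1/56, 1/7, 1/7, 1/4, 11/28, 11/28, 1/2, 29/56, 37/56, 43/56, 25/28, 1]
j=0 picked index 1: u0 ∈ [1/56, 1/7)
j=1 picked index 1: u0 ∈ [-11/168, 5/84)
j=2 picked index 3: u0 ∈ [-1/42, 1/12)
j=3 picked index 4: u0 ∈ [0, 1/7)
j=4 picked index 4: u0 ∈ [-1/12, 5/84)
j=5 picked index 6: u0 ∈ [-1/42, 1/12)
j=6 picked index 8: u0 ∈ [1/56, 9/56)
j=7 picked index 8: u0 ∈ [-11/168, 13/168)
j=8 picked index 9: u0 ∈ [-1/168, 17/168)
j=9 picked index 10: u0 ∈ [1/56, 1/7)
j=10 picked index 10: u0 ∈ [-11/168, 5/84)
j=11 picked index 11: u0 ∈ [-1/42, 1/12)
intersection: [1/56, 5/84)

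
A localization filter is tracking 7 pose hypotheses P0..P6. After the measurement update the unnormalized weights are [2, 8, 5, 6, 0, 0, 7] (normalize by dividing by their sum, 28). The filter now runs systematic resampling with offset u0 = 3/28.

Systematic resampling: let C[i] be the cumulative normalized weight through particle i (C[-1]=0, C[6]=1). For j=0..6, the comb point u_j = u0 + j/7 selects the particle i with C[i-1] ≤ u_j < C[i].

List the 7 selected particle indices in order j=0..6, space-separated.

1 1 2 3 3 6 6

C = [1/14, 5/14, 15/28, 3/4, 3/4, 3/4, 1]
j=0: u_0=3/28 ∈ [1/14, 5/14) → index 1
j=1: u_1=1/4 ∈ [1/14, 5/14) → index 1
j=2: u_2=11/28 ∈ [5/14, 15/28) → index 2
j=3: u_3=15/28 ∈ [15/28, 3/4) → index 3
j=4: u_4=19/28 ∈ [15/28, 3/4) → index 3
j=5: u_5=23/28 ∈ [3/4, 1) → index 6
j=6: u_6=27/28 ∈ [3/4, 1) → index 6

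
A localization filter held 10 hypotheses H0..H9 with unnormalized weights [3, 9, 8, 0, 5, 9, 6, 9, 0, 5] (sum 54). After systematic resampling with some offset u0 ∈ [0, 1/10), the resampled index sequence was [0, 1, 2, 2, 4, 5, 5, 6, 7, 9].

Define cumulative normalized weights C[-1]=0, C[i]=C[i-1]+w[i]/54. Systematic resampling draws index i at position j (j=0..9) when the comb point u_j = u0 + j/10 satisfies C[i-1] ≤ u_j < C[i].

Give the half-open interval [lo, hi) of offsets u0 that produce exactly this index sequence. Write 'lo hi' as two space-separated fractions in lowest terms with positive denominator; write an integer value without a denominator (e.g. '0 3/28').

C = [1/18, 2/9, 10/27, 10/27, 25/54, 17/27, 20/27, 49/54, 49/54, 1]
j=0 picked index 0: u0 ∈ [0, 1/18)
j=1 picked index 1: u0 ∈ [-2/45, 11/90)
j=2 picked index 2: u0 ∈ [1/45, 23/135)
j=3 picked index 2: u0 ∈ [-7/90, 19/270)
j=4 picked index 4: u0 ∈ [-4/135, 17/270)
j=5 picked index 5: u0 ∈ [-1/27, 7/54)
j=6 picked index 5: u0 ∈ [-37/270, 4/135)
j=7 picked index 6: u0 ∈ [-19/270, 11/270)
j=8 picked index 7: u0 ∈ [-8/135, 29/270)
j=9 picked index 9: u0 ∈ [1/135, 1/10)
intersection: [1/45, 4/135)

1/45 4/135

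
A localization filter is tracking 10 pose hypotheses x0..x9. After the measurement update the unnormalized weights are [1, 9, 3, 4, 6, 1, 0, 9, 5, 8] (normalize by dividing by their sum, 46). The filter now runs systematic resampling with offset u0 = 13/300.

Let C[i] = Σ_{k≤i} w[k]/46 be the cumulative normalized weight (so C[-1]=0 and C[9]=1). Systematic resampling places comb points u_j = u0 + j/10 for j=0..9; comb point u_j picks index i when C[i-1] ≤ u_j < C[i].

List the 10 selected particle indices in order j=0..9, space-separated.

1 1 2 3 4 7 7 8 9 9

C = [1/46, 5/23, 13/46, 17/46, 1/2, 12/23, 12/23, 33/46, 19/23, 1]
j=0: u_0=13/300 ∈ [1/46, 5/23) → index 1
j=1: u_1=43/300 ∈ [1/46, 5/23) → index 1
j=2: u_2=73/300 ∈ [5/23, 13/46) → index 2
j=3: u_3=103/300 ∈ [13/46, 17/46) → index 3
j=4: u_4=133/300 ∈ [17/46, 1/2) → index 4
j=5: u_5=163/300 ∈ [12/23, 33/46) → index 7
j=6: u_6=193/300 ∈ [12/23, 33/46) → index 7
j=7: u_7=223/300 ∈ [33/46, 19/23) → index 8
j=8: u_8=253/300 ∈ [19/23, 1) → index 9
j=9: u_9=283/300 ∈ [19/23, 1) → index 9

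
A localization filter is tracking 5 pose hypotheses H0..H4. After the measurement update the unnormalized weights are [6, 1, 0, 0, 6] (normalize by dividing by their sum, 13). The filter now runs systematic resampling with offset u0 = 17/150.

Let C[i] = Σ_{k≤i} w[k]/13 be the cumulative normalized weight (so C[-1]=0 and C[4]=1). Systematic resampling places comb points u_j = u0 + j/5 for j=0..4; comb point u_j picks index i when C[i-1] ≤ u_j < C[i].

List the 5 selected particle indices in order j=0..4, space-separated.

C = [6/13, 7/13, 7/13, 7/13, 1]
j=0: u_0=17/150 ∈ [0, 6/13) → index 0
j=1: u_1=47/150 ∈ [0, 6/13) → index 0
j=2: u_2=77/150 ∈ [6/13, 7/13) → index 1
j=3: u_3=107/150 ∈ [7/13, 1) → index 4
j=4: u_4=137/150 ∈ [7/13, 1) → index 4

0 0 1 4 4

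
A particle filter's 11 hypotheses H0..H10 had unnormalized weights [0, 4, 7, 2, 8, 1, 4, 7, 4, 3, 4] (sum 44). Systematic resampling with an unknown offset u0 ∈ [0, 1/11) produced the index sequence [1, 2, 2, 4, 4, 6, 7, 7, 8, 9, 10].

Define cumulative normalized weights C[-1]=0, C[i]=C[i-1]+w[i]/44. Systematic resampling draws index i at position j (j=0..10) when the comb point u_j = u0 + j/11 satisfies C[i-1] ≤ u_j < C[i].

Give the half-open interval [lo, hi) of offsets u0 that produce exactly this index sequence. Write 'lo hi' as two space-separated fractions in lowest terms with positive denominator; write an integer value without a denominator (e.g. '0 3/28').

C = [0, 1/11, 1/4, 13/44, 21/44, 1/2, 13/22, 3/4, 37/44, 10/11, 1]
j=0 picked index 1: u0 ∈ [0, 1/11)
j=1 picked index 2: u0 ∈ [0, 7/44)
j=2 picked index 2: u0 ∈ [-1/11, 3/44)
j=3 picked index 4: u0 ∈ [1/44, 9/44)
j=4 picked index 4: u0 ∈ [-3/44, 5/44)
j=5 picked index 6: u0 ∈ [1/22, 3/22)
j=6 picked index 7: u0 ∈ [1/22, 9/44)
j=7 picked index 7: u0 ∈ [-1/22, 5/44)
j=8 picked index 8: u0 ∈ [1/44, 5/44)
j=9 picked index 9: u0 ∈ [1/44, 1/11)
j=10 picked index 10: u0 ∈ [0, 1/11)
intersection: [1/22, 3/44)

1/22 3/44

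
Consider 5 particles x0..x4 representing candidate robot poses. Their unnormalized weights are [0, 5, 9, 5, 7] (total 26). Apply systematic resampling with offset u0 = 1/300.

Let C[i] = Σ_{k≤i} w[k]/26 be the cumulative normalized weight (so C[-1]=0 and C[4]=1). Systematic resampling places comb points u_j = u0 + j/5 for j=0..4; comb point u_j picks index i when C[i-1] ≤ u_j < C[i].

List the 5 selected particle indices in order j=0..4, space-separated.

C = [0, 5/26, 7/13, 19/26, 1]
j=0: u_0=1/300 ∈ [0, 5/26) → index 1
j=1: u_1=61/300 ∈ [5/26, 7/13) → index 2
j=2: u_2=121/300 ∈ [5/26, 7/13) → index 2
j=3: u_3=181/300 ∈ [7/13, 19/26) → index 3
j=4: u_4=241/300 ∈ [19/26, 1) → index 4

1 2 2 3 4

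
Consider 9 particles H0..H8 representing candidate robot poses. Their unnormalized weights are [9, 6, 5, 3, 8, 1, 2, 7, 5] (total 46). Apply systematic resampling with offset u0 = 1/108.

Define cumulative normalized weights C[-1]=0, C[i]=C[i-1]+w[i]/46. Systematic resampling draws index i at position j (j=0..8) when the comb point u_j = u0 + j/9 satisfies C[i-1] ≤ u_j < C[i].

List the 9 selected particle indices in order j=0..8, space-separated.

0 0 1 2 3 4 5 7 8

C = [9/46, 15/46, 10/23, 1/2, 31/46, 16/23, 17/23, 41/46, 1]
j=0: u_0=1/108 ∈ [0, 9/46) → index 0
j=1: u_1=13/108 ∈ [0, 9/46) → index 0
j=2: u_2=25/108 ∈ [9/46, 15/46) → index 1
j=3: u_3=37/108 ∈ [15/46, 10/23) → index 2
j=4: u_4=49/108 ∈ [10/23, 1/2) → index 3
j=5: u_5=61/108 ∈ [1/2, 31/46) → index 4
j=6: u_6=73/108 ∈ [31/46, 16/23) → index 5
j=7: u_7=85/108 ∈ [17/23, 41/46) → index 7
j=8: u_8=97/108 ∈ [41/46, 1) → index 8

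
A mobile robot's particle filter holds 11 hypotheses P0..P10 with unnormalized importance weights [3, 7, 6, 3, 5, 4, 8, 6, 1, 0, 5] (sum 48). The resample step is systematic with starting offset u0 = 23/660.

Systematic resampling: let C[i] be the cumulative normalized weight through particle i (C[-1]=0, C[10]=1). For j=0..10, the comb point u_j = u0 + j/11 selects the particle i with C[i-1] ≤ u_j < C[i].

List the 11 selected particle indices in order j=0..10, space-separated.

C = [1/16, 5/24, 1/3, 19/48, 1/2, 7/12, 3/4, 7/8, 43/48, 43/48, 1]
j=0: u_0=23/660 ∈ [0, 1/16) → index 0
j=1: u_1=83/660 ∈ [1/16, 5/24) → index 1
j=2: u_2=13/60 ∈ [5/24, 1/3) → index 2
j=3: u_3=203/660 ∈ [5/24, 1/3) → index 2
j=4: u_4=263/660 ∈ [19/48, 1/2) → index 4
j=5: u_5=323/660 ∈ [19/48, 1/2) → index 4
j=6: u_6=383/660 ∈ [1/2, 7/12) → index 5
j=7: u_7=443/660 ∈ [7/12, 3/4) → index 6
j=8: u_8=503/660 ∈ [3/4, 7/8) → index 7
j=9: u_9=563/660 ∈ [3/4, 7/8) → index 7
j=10: u_10=623/660 ∈ [43/48, 1) → index 10

0 1 2 2 4 4 5 6 7 7 10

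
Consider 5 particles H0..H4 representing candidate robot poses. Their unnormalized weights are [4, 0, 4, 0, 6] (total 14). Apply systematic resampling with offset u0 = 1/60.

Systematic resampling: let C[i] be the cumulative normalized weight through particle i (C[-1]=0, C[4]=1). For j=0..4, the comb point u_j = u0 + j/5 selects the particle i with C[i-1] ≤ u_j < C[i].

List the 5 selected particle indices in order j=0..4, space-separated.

C = [2/7, 2/7, 4/7, 4/7, 1]
j=0: u_0=1/60 ∈ [0, 2/7) → index 0
j=1: u_1=13/60 ∈ [0, 2/7) → index 0
j=2: u_2=5/12 ∈ [2/7, 4/7) → index 2
j=3: u_3=37/60 ∈ [4/7, 1) → index 4
j=4: u_4=49/60 ∈ [4/7, 1) → index 4

0 0 2 4 4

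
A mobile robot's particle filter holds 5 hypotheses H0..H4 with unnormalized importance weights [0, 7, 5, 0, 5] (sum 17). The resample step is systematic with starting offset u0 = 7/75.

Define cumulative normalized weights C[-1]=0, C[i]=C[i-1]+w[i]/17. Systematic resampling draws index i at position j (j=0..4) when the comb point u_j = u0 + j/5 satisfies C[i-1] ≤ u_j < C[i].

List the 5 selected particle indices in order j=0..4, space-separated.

C = [0, 7/17, 12/17, 12/17, 1]
j=0: u_0=7/75 ∈ [0, 7/17) → index 1
j=1: u_1=22/75 ∈ [0, 7/17) → index 1
j=2: u_2=37/75 ∈ [7/17, 12/17) → index 2
j=3: u_3=52/75 ∈ [7/17, 12/17) → index 2
j=4: u_4=67/75 ∈ [12/17, 1) → index 4

1 1 2 2 4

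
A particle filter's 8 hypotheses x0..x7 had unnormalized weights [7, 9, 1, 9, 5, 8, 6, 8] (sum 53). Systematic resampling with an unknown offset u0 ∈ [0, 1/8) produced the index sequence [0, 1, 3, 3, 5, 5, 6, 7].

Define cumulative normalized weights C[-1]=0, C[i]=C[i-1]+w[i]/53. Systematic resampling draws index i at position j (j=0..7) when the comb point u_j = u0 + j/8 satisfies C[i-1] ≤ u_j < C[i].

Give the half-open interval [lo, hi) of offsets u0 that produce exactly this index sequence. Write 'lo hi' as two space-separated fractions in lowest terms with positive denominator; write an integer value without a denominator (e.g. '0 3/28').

C = [7/53, 16/53, 17/53, 26/53, 31/53, 39/53, 45/53, 1]
j=0 picked index 0: u0 ∈ [0, 7/53)
j=1 picked index 1: u0 ∈ [3/424, 75/424)
j=2 picked index 3: u0 ∈ [15/212, 51/212)
j=3 picked index 3: u0 ∈ [-23/424, 49/424)
j=4 picked index 5: u0 ∈ [9/106, 25/106)
j=5 picked index 5: u0 ∈ [-17/424, 47/424)
j=6 picked index 6: u0 ∈ [-3/212, 21/212)
j=7 picked index 7: u0 ∈ [-11/424, 1/8)
intersection: [9/106, 21/212)

9/106 21/212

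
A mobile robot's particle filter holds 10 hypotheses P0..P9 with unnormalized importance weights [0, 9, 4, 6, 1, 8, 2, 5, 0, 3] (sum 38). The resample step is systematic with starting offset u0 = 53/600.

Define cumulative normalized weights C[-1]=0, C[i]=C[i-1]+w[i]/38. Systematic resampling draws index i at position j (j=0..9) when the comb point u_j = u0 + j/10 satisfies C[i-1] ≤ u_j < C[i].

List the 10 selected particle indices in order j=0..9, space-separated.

C = [0, 9/38, 13/38, 1/2, 10/19, 14/19, 15/19, 35/38, 35/38, 1]
j=0: u_0=53/600 ∈ [0, 9/38) → index 1
j=1: u_1=113/600 ∈ [0, 9/38) → index 1
j=2: u_2=173/600 ∈ [9/38, 13/38) → index 2
j=3: u_3=233/600 ∈ [13/38, 1/2) → index 3
j=4: u_4=293/600 ∈ [13/38, 1/2) → index 3
j=5: u_5=353/600 ∈ [10/19, 14/19) → index 5
j=6: u_6=413/600 ∈ [10/19, 14/19) → index 5
j=7: u_7=473/600 ∈ [14/19, 15/19) → index 6
j=8: u_8=533/600 ∈ [15/19, 35/38) → index 7
j=9: u_9=593/600 ∈ [35/38, 1) → index 9

1 1 2 3 3 5 5 6 7 9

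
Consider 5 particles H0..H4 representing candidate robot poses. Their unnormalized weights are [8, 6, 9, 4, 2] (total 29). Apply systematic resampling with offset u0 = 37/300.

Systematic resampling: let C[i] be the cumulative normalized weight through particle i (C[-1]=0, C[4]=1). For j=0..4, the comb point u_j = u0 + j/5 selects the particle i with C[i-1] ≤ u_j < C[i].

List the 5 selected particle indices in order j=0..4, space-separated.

0 1 2 2 3

C = [8/29, 14/29, 23/29, 27/29, 1]
j=0: u_0=37/300 ∈ [0, 8/29) → index 0
j=1: u_1=97/300 ∈ [8/29, 14/29) → index 1
j=2: u_2=157/300 ∈ [14/29, 23/29) → index 2
j=3: u_3=217/300 ∈ [14/29, 23/29) → index 2
j=4: u_4=277/300 ∈ [23/29, 27/29) → index 3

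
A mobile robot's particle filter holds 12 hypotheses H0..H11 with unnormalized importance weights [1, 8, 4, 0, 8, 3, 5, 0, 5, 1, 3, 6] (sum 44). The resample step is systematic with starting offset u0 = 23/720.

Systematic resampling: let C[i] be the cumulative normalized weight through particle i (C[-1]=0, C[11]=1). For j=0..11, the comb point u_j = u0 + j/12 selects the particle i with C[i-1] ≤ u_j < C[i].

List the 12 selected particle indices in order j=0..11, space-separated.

C = [1/44, 9/44, 13/44, 13/44, 21/44, 6/11, 29/44, 29/44, 17/22, 35/44, 19/22, 1]
j=0: u_0=23/720 ∈ [1/44, 9/44) → index 1
j=1: u_1=83/720 ∈ [1/44, 9/44) → index 1
j=2: u_2=143/720 ∈ [1/44, 9/44) → index 1
j=3: u_3=203/720 ∈ [9/44, 13/44) → index 2
j=4: u_4=263/720 ∈ [13/44, 21/44) → index 4
j=5: u_5=323/720 ∈ [13/44, 21/44) → index 4
j=6: u_6=383/720 ∈ [21/44, 6/11) → index 5
j=7: u_7=443/720 ∈ [6/11, 29/44) → index 6
j=8: u_8=503/720 ∈ [29/44, 17/22) → index 8
j=9: u_9=563/720 ∈ [17/22, 35/44) → index 9
j=10: u_10=623/720 ∈ [19/22, 1) → index 11
j=11: u_11=683/720 ∈ [19/22, 1) → index 11

1 1 1 2 4 4 5 6 8 9 11 11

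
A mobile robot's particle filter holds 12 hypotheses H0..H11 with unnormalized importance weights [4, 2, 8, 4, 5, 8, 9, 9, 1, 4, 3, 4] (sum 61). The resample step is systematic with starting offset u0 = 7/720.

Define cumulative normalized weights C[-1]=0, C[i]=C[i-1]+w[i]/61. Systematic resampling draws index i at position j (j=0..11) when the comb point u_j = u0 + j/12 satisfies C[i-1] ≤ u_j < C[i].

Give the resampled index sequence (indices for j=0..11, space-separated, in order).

C = [4/61, 6/61, 14/61, 18/61, 23/61, 31/61, 40/61, 49/61, 50/61, 54/61, 57/61, 1]
j=0: u_0=7/720 ∈ [0, 4/61) → index 0
j=1: u_1=67/720 ∈ [4/61, 6/61) → index 1
j=2: u_2=127/720 ∈ [6/61, 14/61) → index 2
j=3: u_3=187/720 ∈ [14/61, 18/61) → index 3
j=4: u_4=247/720 ∈ [18/61, 23/61) → index 4
j=5: u_5=307/720 ∈ [23/61, 31/61) → index 5
j=6: u_6=367/720 ∈ [31/61, 40/61) → index 6
j=7: u_7=427/720 ∈ [31/61, 40/61) → index 6
j=8: u_8=487/720 ∈ [40/61, 49/61) → index 7
j=9: u_9=547/720 ∈ [40/61, 49/61) → index 7
j=10: u_10=607/720 ∈ [50/61, 54/61) → index 9
j=11: u_11=667/720 ∈ [54/61, 57/61) → index 10

0 1 2 3 4 5 6 6 7 7 9 10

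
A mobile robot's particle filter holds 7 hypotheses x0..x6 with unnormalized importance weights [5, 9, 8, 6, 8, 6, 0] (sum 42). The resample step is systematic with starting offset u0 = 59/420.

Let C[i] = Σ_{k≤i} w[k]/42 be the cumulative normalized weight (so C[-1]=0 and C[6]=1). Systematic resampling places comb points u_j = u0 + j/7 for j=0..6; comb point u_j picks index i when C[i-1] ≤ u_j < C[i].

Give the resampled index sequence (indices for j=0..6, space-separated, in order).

C = [5/42, 1/3, 11/21, 2/3, 6/7, 1, 1]
j=0: u_0=59/420 ∈ [5/42, 1/3) → index 1
j=1: u_1=17/60 ∈ [5/42, 1/3) → index 1
j=2: u_2=179/420 ∈ [1/3, 11/21) → index 2
j=3: u_3=239/420 ∈ [11/21, 2/3) → index 3
j=4: u_4=299/420 ∈ [2/3, 6/7) → index 4
j=5: u_5=359/420 ∈ [2/3, 6/7) → index 4
j=6: u_6=419/420 ∈ [6/7, 1) → index 5

1 1 2 3 4 4 5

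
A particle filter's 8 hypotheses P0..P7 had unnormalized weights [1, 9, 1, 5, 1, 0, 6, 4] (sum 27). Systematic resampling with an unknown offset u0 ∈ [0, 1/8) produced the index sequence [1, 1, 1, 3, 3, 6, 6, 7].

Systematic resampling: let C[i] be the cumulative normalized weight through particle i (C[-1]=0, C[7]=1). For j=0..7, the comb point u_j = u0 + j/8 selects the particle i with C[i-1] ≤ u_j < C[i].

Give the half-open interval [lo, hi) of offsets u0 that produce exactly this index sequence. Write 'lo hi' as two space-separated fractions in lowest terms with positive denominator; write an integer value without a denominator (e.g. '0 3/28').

1/27 5/54

C = [1/27, 10/27, 11/27, 16/27, 17/27, 17/27, 23/27, 1]
j=0 picked index 1: u0 ∈ [1/27, 10/27)
j=1 picked index 1: u0 ∈ [-19/216, 53/216)
j=2 picked index 1: u0 ∈ [-23/108, 13/108)
j=3 picked index 3: u0 ∈ [7/216, 47/216)
j=4 picked index 3: u0 ∈ [-5/54, 5/54)
j=5 picked index 6: u0 ∈ [1/216, 49/216)
j=6 picked index 6: u0 ∈ [-13/108, 11/108)
j=7 picked index 7: u0 ∈ [-5/216, 1/8)
intersection: [1/27, 5/54)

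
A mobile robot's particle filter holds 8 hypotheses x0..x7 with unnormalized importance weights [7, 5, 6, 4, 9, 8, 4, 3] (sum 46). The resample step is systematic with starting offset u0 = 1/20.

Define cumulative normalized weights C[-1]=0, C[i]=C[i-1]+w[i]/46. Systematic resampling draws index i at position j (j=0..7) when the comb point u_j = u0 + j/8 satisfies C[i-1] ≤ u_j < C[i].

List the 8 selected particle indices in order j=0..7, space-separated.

0 1 2 3 4 5 5 6

C = [7/46, 6/23, 9/23, 11/23, 31/46, 39/46, 43/46, 1]
j=0: u_0=1/20 ∈ [0, 7/46) → index 0
j=1: u_1=7/40 ∈ [7/46, 6/23) → index 1
j=2: u_2=3/10 ∈ [6/23, 9/23) → index 2
j=3: u_3=17/40 ∈ [9/23, 11/23) → index 3
j=4: u_4=11/20 ∈ [11/23, 31/46) → index 4
j=5: u_5=27/40 ∈ [31/46, 39/46) → index 5
j=6: u_6=4/5 ∈ [31/46, 39/46) → index 5
j=7: u_7=37/40 ∈ [39/46, 43/46) → index 6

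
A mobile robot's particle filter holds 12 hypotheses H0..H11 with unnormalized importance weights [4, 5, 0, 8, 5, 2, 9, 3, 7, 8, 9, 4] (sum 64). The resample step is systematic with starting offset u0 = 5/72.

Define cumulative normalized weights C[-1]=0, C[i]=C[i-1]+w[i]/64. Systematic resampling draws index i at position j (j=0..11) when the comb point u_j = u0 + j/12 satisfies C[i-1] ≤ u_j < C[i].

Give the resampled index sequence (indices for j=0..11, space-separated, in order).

C = [1/16, 9/64, 9/64, 17/64, 11/32, 3/8, 33/64, 9/16, 43/64, 51/64, 15/16, 1]
j=0: u_0=5/72 ∈ [1/16, 9/64) → index 1
j=1: u_1=11/72 ∈ [9/64, 17/64) → index 3
j=2: u_2=17/72 ∈ [9/64, 17/64) → index 3
j=3: u_3=23/72 ∈ [17/64, 11/32) → index 4
j=4: u_4=29/72 ∈ [3/8, 33/64) → index 6
j=5: u_5=35/72 ∈ [3/8, 33/64) → index 6
j=6: u_6=41/72 ∈ [9/16, 43/64) → index 8
j=7: u_7=47/72 ∈ [9/16, 43/64) → index 8
j=8: u_8=53/72 ∈ [43/64, 51/64) → index 9
j=9: u_9=59/72 ∈ [51/64, 15/16) → index 10
j=10: u_10=65/72 ∈ [51/64, 15/16) → index 10
j=11: u_11=71/72 ∈ [15/16, 1) → index 11

1 3 3 4 6 6 8 8 9 10 10 11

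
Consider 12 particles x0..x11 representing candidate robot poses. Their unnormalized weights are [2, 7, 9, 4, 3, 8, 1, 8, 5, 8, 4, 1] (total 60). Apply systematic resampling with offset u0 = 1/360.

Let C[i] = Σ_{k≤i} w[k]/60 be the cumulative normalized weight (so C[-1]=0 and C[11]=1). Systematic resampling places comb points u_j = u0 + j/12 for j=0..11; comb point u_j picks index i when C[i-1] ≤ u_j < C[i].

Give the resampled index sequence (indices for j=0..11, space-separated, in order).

C = [1/30, 3/20, 3/10, 11/30, 5/12, 11/20, 17/30, 7/10, 47/60, 11/12, 59/60, 1]
j=0: u_0=1/360 ∈ [0, 1/30) → index 0
j=1: u_1=31/360 ∈ [1/30, 3/20) → index 1
j=2: u_2=61/360 ∈ [3/20, 3/10) → index 2
j=3: u_3=91/360 ∈ [3/20, 3/10) → index 2
j=4: u_4=121/360 ∈ [3/10, 11/30) → index 3
j=5: u_5=151/360 ∈ [5/12, 11/20) → index 5
j=6: u_6=181/360 ∈ [5/12, 11/20) → index 5
j=7: u_7=211/360 ∈ [17/30, 7/10) → index 7
j=8: u_8=241/360 ∈ [17/30, 7/10) → index 7
j=9: u_9=271/360 ∈ [7/10, 47/60) → index 8
j=10: u_10=301/360 ∈ [47/60, 11/12) → index 9
j=11: u_11=331/360 ∈ [11/12, 59/60) → index 10

0 1 2 2 3 5 5 7 7 8 9 10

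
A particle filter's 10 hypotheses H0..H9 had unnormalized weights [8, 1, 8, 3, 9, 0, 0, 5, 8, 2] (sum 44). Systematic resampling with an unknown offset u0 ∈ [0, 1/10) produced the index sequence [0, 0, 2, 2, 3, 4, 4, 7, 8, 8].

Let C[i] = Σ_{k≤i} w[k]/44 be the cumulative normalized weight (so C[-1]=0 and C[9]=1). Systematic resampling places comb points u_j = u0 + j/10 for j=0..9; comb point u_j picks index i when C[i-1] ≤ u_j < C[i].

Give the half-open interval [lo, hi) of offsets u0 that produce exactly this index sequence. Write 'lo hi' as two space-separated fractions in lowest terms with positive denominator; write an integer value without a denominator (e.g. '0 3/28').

1/220 3/55

C = [2/11, 9/44, 17/44, 5/11, 29/44, 29/44, 29/44, 17/22, 21/22, 1]
j=0 picked index 0: u0 ∈ [0, 2/11)
j=1 picked index 0: u0 ∈ [-1/10, 9/110)
j=2 picked index 2: u0 ∈ [1/220, 41/220)
j=3 picked index 2: u0 ∈ [-21/220, 19/220)
j=4 picked index 3: u0 ∈ [-3/220, 3/55)
j=5 picked index 4: u0 ∈ [-1/22, 7/44)
j=6 picked index 4: u0 ∈ [-8/55, 13/220)
j=7 picked index 7: u0 ∈ [-9/220, 4/55)
j=8 picked index 8: u0 ∈ [-3/110, 17/110)
j=9 picked index 8: u0 ∈ [-7/55, 3/55)
intersection: [1/220, 3/55)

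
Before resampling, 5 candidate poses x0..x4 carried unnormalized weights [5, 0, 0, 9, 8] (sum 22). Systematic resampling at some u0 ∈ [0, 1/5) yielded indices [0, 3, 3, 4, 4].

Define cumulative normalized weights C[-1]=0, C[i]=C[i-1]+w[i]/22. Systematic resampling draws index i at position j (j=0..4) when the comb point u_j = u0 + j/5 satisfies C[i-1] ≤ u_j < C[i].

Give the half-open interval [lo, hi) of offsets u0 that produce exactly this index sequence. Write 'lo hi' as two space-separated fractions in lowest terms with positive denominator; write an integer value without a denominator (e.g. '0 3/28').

2/55 1/5

C = [5/22, 5/22, 5/22, 7/11, 1]
j=0 picked index 0: u0 ∈ [0, 5/22)
j=1 picked index 3: u0 ∈ [3/110, 24/55)
j=2 picked index 3: u0 ∈ [-19/110, 13/55)
j=3 picked index 4: u0 ∈ [2/55, 2/5)
j=4 picked index 4: u0 ∈ [-9/55, 1/5)
intersection: [2/55, 1/5)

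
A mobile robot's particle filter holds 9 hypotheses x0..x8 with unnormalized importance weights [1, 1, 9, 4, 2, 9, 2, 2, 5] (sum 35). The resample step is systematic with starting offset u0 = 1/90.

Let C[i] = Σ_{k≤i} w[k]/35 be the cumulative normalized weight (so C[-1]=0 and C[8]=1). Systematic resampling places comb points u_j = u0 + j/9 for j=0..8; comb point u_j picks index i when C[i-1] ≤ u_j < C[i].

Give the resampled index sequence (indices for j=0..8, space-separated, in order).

C = [1/35, 2/35, 11/35, 3/7, 17/35, 26/35, 4/5, 6/7, 1]
j=0: u_0=1/90 ∈ [0, 1/35) → index 0
j=1: u_1=11/90 ∈ [2/35, 11/35) → index 2
j=2: u_2=7/30 ∈ [2/35, 11/35) → index 2
j=3: u_3=31/90 ∈ [11/35, 3/7) → index 3
j=4: u_4=41/90 ∈ [3/7, 17/35) → index 4
j=5: u_5=17/30 ∈ [17/35, 26/35) → index 5
j=6: u_6=61/90 ∈ [17/35, 26/35) → index 5
j=7: u_7=71/90 ∈ [26/35, 4/5) → index 6
j=8: u_8=9/10 ∈ [6/7, 1) → index 8

0 2 2 3 4 5 5 6 8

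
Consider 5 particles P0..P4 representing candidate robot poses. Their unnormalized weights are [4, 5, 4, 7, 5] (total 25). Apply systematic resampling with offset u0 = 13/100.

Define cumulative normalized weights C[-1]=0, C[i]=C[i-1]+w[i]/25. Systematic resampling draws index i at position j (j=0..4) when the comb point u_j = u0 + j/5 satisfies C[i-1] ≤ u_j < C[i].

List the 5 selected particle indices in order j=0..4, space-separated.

0 1 3 3 4

C = [4/25, 9/25, 13/25, 4/5, 1]
j=0: u_0=13/100 ∈ [0, 4/25) → index 0
j=1: u_1=33/100 ∈ [4/25, 9/25) → index 1
j=2: u_2=53/100 ∈ [13/25, 4/5) → index 3
j=3: u_3=73/100 ∈ [13/25, 4/5) → index 3
j=4: u_4=93/100 ∈ [4/5, 1) → index 4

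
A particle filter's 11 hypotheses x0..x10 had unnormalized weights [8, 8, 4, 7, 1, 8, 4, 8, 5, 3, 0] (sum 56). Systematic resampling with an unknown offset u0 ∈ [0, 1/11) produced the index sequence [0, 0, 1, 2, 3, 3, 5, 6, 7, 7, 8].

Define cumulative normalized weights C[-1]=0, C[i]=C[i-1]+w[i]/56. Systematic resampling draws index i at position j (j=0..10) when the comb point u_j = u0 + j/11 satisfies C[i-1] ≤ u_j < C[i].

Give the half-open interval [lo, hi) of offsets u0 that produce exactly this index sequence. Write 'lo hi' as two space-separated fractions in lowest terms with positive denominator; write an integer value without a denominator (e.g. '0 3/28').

C = [1/7, 2/7, 5/14, 27/56, 1/2, 9/14, 5/7, 6/7, 53/56, 1, 1]
j=0 picked index 0: u0 ∈ [0, 1/7)
j=1 picked index 0: u0 ∈ [-1/11, 4/77)
j=2 picked index 1: u0 ∈ [-3/77, 8/77)
j=3 picked index 2: u0 ∈ [1/77, 13/154)
j=4 picked index 3: u0 ∈ [-1/154, 73/616)
j=5 picked index 3: u0 ∈ [-15/154, 17/616)
j=6 picked index 5: u0 ∈ [-1/22, 15/154)
j=7 picked index 6: u0 ∈ [1/154, 6/77)
j=8 picked index 7: u0 ∈ [-1/77, 10/77)
j=9 picked index 7: u0 ∈ [-8/77, 3/77)
j=10 picked index 8: u0 ∈ [-4/77, 23/616)
intersection: [1/77, 17/616)

1/77 17/616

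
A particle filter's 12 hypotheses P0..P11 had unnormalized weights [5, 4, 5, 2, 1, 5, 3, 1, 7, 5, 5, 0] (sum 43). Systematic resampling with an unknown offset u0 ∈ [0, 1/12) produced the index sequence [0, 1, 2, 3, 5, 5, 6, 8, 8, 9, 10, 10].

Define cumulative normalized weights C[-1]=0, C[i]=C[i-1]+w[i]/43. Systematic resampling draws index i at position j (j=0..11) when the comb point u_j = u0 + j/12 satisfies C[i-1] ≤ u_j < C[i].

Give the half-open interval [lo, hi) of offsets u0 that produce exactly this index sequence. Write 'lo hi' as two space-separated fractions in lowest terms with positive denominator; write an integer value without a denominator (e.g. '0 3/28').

C = [5/43, 9/43, 14/43, 16/43, 17/43, 22/43, 25/43, 26/43, 33/43, 38/43, 1, 1]
j=0 picked index 0: u0 ∈ [0, 5/43)
j=1 picked index 1: u0 ∈ [17/516, 65/516)
j=2 picked index 2: u0 ∈ [11/258, 41/258)
j=3 picked index 3: u0 ∈ [13/172, 21/172)
j=4 picked index 5: u0 ∈ [8/129, 23/129)
j=5 picked index 5: u0 ∈ [-11/516, 49/516)
j=6 picked index 6: u0 ∈ [1/86, 7/86)
j=7 picked index 8: u0 ∈ [11/516, 95/516)
j=8 picked index 8: u0 ∈ [-8/129, 13/129)
j=9 picked index 9: u0 ∈ [3/172, 23/172)
j=10 picked index 10: u0 ∈ [13/258, 1/6)
j=11 picked index 10: u0 ∈ [-17/516, 1/12)
intersection: [13/172, 7/86)

13/172 7/86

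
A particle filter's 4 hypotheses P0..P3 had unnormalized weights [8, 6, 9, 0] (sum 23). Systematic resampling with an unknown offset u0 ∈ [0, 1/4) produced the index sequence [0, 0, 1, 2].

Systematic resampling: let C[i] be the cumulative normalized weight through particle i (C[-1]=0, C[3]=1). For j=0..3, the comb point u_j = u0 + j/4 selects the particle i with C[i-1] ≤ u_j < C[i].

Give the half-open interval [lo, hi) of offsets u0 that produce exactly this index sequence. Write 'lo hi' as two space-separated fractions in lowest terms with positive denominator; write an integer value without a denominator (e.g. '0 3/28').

C = [8/23, 14/23, 1, 1]
j=0 picked index 0: u0 ∈ [0, 8/23)
j=1 picked index 0: u0 ∈ [-1/4, 9/92)
j=2 picked index 1: u0 ∈ [-7/46, 5/46)
j=3 picked index 2: u0 ∈ [-13/92, 1/4)
intersection: [0, 9/92)

0 9/92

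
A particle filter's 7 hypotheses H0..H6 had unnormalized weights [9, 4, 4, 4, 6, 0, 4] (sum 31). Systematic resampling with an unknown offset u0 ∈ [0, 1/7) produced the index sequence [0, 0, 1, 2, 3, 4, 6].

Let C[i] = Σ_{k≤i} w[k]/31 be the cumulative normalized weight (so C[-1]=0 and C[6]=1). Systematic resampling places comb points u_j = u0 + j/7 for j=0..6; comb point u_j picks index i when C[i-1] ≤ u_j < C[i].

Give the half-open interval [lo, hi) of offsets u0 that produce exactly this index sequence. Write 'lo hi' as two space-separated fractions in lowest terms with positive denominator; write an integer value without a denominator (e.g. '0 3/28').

3/217 23/217

C = [9/31, 13/31, 17/31, 21/31, 27/31, 27/31, 1]
j=0 picked index 0: u0 ∈ [0, 9/31)
j=1 picked index 0: u0 ∈ [-1/7, 32/217)
j=2 picked index 1: u0 ∈ [1/217, 29/217)
j=3 picked index 2: u0 ∈ [-2/217, 26/217)
j=4 picked index 3: u0 ∈ [-5/217, 23/217)
j=5 picked index 4: u0 ∈ [-8/217, 34/217)
j=6 picked index 6: u0 ∈ [3/217, 1/7)
intersection: [3/217, 23/217)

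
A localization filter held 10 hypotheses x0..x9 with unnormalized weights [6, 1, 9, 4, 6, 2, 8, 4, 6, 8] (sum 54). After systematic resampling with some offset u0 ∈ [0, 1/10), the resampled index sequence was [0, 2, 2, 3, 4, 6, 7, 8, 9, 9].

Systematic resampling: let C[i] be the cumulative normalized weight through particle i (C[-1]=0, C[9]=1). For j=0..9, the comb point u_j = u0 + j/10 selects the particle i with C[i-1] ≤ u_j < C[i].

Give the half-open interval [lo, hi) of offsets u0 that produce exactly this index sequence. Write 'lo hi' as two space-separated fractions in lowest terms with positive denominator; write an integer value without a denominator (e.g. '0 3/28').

C = [1/9, 7/54, 8/27, 10/27, 13/27, 14/27, 2/3, 20/27, 23/27, 1]
j=0 picked index 0: u0 ∈ [0, 1/9)
j=1 picked index 2: u0 ∈ [4/135, 53/270)
j=2 picked index 2: u0 ∈ [-19/270, 13/135)
j=3 picked index 3: u0 ∈ [-1/270, 19/270)
j=4 picked index 4: u0 ∈ [-4/135, 11/135)
j=5 picked index 6: u0 ∈ [1/54, 1/6)
j=6 picked index 7: u0 ∈ [1/15, 19/135)
j=7 picked index 8: u0 ∈ [11/270, 41/270)
j=8 picked index 9: u0 ∈ [7/135, 1/5)
j=9 picked index 9: u0 ∈ [-13/270, 1/10)
intersection: [1/15, 19/270)

1/15 19/270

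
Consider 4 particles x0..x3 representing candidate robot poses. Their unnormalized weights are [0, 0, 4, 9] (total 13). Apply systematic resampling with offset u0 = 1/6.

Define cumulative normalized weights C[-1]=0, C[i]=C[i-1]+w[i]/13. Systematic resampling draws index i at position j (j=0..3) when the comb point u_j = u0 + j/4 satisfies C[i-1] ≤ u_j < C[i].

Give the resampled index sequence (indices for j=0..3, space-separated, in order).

C = [0, 0, 4/13, 1]
j=0: u_0=1/6 ∈ [0, 4/13) → index 2
j=1: u_1=5/12 ∈ [4/13, 1) → index 3
j=2: u_2=2/3 ∈ [4/13, 1) → index 3
j=3: u_3=11/12 ∈ [4/13, 1) → index 3

2 3 3 3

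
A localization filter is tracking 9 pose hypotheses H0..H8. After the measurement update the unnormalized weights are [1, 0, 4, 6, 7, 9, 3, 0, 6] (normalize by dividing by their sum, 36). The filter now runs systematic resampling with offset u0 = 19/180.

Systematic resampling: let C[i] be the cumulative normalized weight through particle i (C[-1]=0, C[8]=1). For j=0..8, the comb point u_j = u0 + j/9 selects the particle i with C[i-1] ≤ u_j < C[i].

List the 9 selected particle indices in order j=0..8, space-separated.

2 3 4 4 5 5 6 8 8

C = [1/36, 1/36, 5/36, 11/36, 1/2, 3/4, 5/6, 5/6, 1]
j=0: u_0=19/180 ∈ [1/36, 5/36) → index 2
j=1: u_1=13/60 ∈ [5/36, 11/36) → index 3
j=2: u_2=59/180 ∈ [11/36, 1/2) → index 4
j=3: u_3=79/180 ∈ [11/36, 1/2) → index 4
j=4: u_4=11/20 ∈ [1/2, 3/4) → index 5
j=5: u_5=119/180 ∈ [1/2, 3/4) → index 5
j=6: u_6=139/180 ∈ [3/4, 5/6) → index 6
j=7: u_7=53/60 ∈ [5/6, 1) → index 8
j=8: u_8=179/180 ∈ [5/6, 1) → index 8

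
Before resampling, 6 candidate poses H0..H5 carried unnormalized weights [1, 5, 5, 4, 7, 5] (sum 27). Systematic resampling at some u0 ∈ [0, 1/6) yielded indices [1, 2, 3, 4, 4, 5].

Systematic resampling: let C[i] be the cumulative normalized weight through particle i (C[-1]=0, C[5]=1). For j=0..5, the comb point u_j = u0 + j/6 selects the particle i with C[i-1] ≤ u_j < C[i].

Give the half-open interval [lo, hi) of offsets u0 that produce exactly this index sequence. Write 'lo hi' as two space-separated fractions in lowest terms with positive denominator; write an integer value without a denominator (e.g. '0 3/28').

2/27 4/27

C = [1/27, 2/9, 11/27, 5/9, 22/27, 1]
j=0 picked index 1: u0 ∈ [1/27, 2/9)
j=1 picked index 2: u0 ∈ [1/18, 13/54)
j=2 picked index 3: u0 ∈ [2/27, 2/9)
j=3 picked index 4: u0 ∈ [1/18, 17/54)
j=4 picked index 4: u0 ∈ [-1/9, 4/27)
j=5 picked index 5: u0 ∈ [-1/54, 1/6)
intersection: [2/27, 4/27)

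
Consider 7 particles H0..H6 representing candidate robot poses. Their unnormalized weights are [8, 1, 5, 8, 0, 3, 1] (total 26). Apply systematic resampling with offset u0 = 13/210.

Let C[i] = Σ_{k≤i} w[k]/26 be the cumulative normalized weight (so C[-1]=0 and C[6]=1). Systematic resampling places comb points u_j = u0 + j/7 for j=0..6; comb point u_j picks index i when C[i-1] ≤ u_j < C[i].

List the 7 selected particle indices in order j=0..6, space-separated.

0 0 2 2 3 3 5

C = [4/13, 9/26, 7/13, 11/13, 11/13, 25/26, 1]
j=0: u_0=13/210 ∈ [0, 4/13) → index 0
j=1: u_1=43/210 ∈ [0, 4/13) → index 0
j=2: u_2=73/210 ∈ [9/26, 7/13) → index 2
j=3: u_3=103/210 ∈ [9/26, 7/13) → index 2
j=4: u_4=19/30 ∈ [7/13, 11/13) → index 3
j=5: u_5=163/210 ∈ [7/13, 11/13) → index 3
j=6: u_6=193/210 ∈ [11/13, 25/26) → index 5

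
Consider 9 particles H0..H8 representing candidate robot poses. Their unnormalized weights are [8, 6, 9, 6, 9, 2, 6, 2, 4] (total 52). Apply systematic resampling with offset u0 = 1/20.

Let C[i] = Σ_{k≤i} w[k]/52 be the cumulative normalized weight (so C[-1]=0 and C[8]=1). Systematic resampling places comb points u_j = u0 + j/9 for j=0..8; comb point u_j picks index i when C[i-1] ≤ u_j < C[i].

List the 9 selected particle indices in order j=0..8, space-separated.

0 1 2 2 3 4 4 6 8

C = [2/13, 7/26, 23/52, 29/52, 19/26, 10/13, 23/26, 12/13, 1]
j=0: u_0=1/20 ∈ [0, 2/13) → index 0
j=1: u_1=29/180 ∈ [2/13, 7/26) → index 1
j=2: u_2=49/180 ∈ [7/26, 23/52) → index 2
j=3: u_3=23/60 ∈ [7/26, 23/52) → index 2
j=4: u_4=89/180 ∈ [23/52, 29/52) → index 3
j=5: u_5=109/180 ∈ [29/52, 19/26) → index 4
j=6: u_6=43/60 ∈ [29/52, 19/26) → index 4
j=7: u_7=149/180 ∈ [10/13, 23/26) → index 6
j=8: u_8=169/180 ∈ [12/13, 1) → index 8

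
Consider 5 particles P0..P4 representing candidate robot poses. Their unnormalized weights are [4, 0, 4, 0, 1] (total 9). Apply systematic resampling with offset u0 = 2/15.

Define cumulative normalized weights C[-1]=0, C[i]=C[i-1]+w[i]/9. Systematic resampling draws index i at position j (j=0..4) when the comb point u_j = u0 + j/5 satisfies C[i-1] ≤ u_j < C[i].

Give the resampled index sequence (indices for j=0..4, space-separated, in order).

C = [4/9, 4/9, 8/9, 8/9, 1]
j=0: u_0=2/15 ∈ [0, 4/9) → index 0
j=1: u_1=1/3 ∈ [0, 4/9) → index 0
j=2: u_2=8/15 ∈ [4/9, 8/9) → index 2
j=3: u_3=11/15 ∈ [4/9, 8/9) → index 2
j=4: u_4=14/15 ∈ [8/9, 1) → index 4

0 0 2 2 4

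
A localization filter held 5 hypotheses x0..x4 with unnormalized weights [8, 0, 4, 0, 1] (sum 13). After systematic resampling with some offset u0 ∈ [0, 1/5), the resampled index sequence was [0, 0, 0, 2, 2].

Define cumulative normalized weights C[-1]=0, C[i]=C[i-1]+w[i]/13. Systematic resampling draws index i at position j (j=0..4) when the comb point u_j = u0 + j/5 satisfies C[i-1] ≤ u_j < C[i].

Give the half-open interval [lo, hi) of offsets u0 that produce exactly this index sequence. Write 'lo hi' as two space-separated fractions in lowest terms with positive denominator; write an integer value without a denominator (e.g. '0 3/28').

1/65 8/65

C = [8/13, 8/13, 12/13, 12/13, 1]
j=0 picked index 0: u0 ∈ [0, 8/13)
j=1 picked index 0: u0 ∈ [-1/5, 27/65)
j=2 picked index 0: u0 ∈ [-2/5, 14/65)
j=3 picked index 2: u0 ∈ [1/65, 21/65)
j=4 picked index 2: u0 ∈ [-12/65, 8/65)
intersection: [1/65, 8/65)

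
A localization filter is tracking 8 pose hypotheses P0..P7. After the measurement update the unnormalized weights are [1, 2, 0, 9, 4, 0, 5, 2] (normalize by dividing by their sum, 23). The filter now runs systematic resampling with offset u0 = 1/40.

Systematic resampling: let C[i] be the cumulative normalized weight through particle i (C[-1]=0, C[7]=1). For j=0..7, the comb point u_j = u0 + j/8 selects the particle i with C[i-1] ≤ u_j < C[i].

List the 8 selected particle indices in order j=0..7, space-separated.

C = [1/23, 3/23, 3/23, 12/23, 16/23, 16/23, 21/23, 1]
j=0: u_0=1/40 ∈ [0, 1/23) → index 0
j=1: u_1=3/20 ∈ [3/23, 12/23) → index 3
j=2: u_2=11/40 ∈ [3/23, 12/23) → index 3
j=3: u_3=2/5 ∈ [3/23, 12/23) → index 3
j=4: u_4=21/40 ∈ [12/23, 16/23) → index 4
j=5: u_5=13/20 ∈ [12/23, 16/23) → index 4
j=6: u_6=31/40 ∈ [16/23, 21/23) → index 6
j=7: u_7=9/10 ∈ [16/23, 21/23) → index 6

0 3 3 3 4 4 6 6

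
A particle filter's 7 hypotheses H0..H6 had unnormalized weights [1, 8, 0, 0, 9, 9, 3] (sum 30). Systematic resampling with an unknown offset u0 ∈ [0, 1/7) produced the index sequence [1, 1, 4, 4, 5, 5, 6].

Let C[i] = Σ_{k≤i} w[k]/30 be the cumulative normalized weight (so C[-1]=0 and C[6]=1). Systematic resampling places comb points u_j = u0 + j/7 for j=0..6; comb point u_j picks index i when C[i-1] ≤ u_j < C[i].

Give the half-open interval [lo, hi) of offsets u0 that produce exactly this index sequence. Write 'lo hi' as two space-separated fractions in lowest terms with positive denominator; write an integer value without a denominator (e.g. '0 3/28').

C = [1/30, 3/10, 3/10, 3/10, 3/5, 9/10, 1]
j=0 picked index 1: u0 ∈ [1/30, 3/10)
j=1 picked index 1: u0 ∈ [-23/210, 11/70)
j=2 picked index 4: u0 ∈ [1/70, 11/35)
j=3 picked index 4: u0 ∈ [-9/70, 6/35)
j=4 picked index 5: u0 ∈ [1/35, 23/70)
j=5 picked index 5: u0 ∈ [-4/35, 13/70)
j=6 picked index 6: u0 ∈ [3/70, 1/7)
intersection: [3/70, 1/7)

3/70 1/7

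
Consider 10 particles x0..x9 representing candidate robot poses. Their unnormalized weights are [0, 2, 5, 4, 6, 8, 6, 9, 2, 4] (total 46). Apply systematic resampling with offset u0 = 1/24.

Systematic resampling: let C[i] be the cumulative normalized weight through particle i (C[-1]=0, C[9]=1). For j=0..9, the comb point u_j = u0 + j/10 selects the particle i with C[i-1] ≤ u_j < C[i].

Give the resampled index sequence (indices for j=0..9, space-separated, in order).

C = [0, 1/23, 7/46, 11/46, 17/46, 25/46, 31/46, 20/23, 21/23, 1]
j=0: u_0=1/24 ∈ [0, 1/23) → index 1
j=1: u_1=17/120 ∈ [1/23, 7/46) → index 2
j=2: u_2=29/120 ∈ [11/46, 17/46) → index 4
j=3: u_3=41/120 ∈ [11/46, 17/46) → index 4
j=4: u_4=53/120 ∈ [17/46, 25/46) → index 5
j=5: u_5=13/24 ∈ [17/46, 25/46) → index 5
j=6: u_6=77/120 ∈ [25/46, 31/46) → index 6
j=7: u_7=89/120 ∈ [31/46, 20/23) → index 7
j=8: u_8=101/120 ∈ [31/46, 20/23) → index 7
j=9: u_9=113/120 ∈ [21/23, 1) → index 9

1 2 4 4 5 5 6 7 7 9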